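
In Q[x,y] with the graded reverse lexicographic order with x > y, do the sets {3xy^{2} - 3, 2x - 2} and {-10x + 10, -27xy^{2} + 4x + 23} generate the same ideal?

Yes, the ideals are equal.

For a fixed monomial order, each ideal has a unique reduced Gröbner basis; comparing bases decides equality.
Buchberger on the first generating set:
f_1 = 3xy^{2} - 3, LT = xy^{2}.
f_2 = 2x - 2, LT = x.

S(f_1,f_2): lcm = xy^{2}. S = y^{2} - 1.
  reduce S modulo (f_1, f_2):
  remainder y^{2} - 1 ≠ 0; add g_3 = y^{2} - 1 to the basis.

The other S-polynomials (S(f_1,g_3), S(f_2,g_3)) all reduce to 0 modulo the current basis, so we have a Gröbner basis.
Inter-reduce: drop elements whose leading term is divisible by another's, tail-reduce, and make monic.
Reduced Gröbner basis: {y^{2} - 1, x - 1}.

Buchberger on the second generating set:
h_1 = -10x + 10, LT = x.
h_2 = -27xy^{2} + 4x + 23, LT = xy^{2}.

S(h_1,h_2): lcm = xy^{2}. S = -y^{2} + \tfrac{4}{27}x + \tfrac{23}{27}.
  reduce S modulo (h_1, h_2):
  remainder -y^{2} + 1 ≠ 0; add k_3 = -y^{2} + 1 to the basis.

The other S-polynomials (S(h_1,k_3), S(h_2,k_3)) all reduce to 0 modulo the current basis, so we have a Gröbner basis.
Inter-reduce: drop elements whose leading term is divisible by another's, tail-reduce, and make monic.
Reduced Gröbner basis: {y^{2} - 1, x - 1}.

These coincide, so the ideals are equal.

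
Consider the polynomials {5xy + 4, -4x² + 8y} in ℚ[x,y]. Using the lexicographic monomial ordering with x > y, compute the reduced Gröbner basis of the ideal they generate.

This is the nonlinear analogue of row-reducing a linear system.

f_1 = 5xy + 4, LT = xy.
f_2 = -4x² + 8y, LT = x².

S(f_1,f_2): lcm = x²y. S = ⅘x + 2y².
  reduce S modulo (f_1, f_2):
  remainder ⅘x + 2y² ≠ 0; add g_3 = ⅘x + 2y² to the basis.

S(f_1,g_3): lcm = xy. S = -5/2y³ + ⅘.
  reduce S modulo (f_1, f_2, g_3):
  remainder -5/2y³ + ⅘ ≠ 0; add g_4 = -5/2y³ + ⅘ to the basis.

The other S-polynomials (S(f_2,g_3), S(f_1,g_4), S(f_2,g_4), S(g_3,g_4)) all reduce to 0 modulo the current basis, so we have a Gröbner basis.
Inter-reduce: drop elements whose leading term is divisible by another's, tail-reduce, and make monic.

G = {x + 5/2y², y³ - 8/25}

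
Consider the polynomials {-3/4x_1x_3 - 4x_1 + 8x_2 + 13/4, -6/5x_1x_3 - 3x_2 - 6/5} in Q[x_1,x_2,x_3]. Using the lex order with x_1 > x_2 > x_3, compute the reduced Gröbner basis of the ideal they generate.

G = {x_1 - 79/32x_2 - 1, x_2x_3 + 80/79x_2 + 32/79x_3 + 32/79}

f_1 = -3/4x_1x_3 - 4x_1 + 8x_2 + 13/4, LT = x_1x_3.
f_2 = -6/5x_1x_3 - 3x_2 - 6/5, LT = x_1x_3.

S(f_1,f_2): lcm = x_1x_3. S = 16/3x_1 - 79/6x_2 - 16/3.
  reduce S modulo (f_1, f_2):
  remainder 16/3x_1 - 79/6x_2 - 16/3 ≠ 0; add g_3 = 16/3x_1 - 79/6x_2 - 16/3 to the basis.

S(f_1,g_3): lcm = x_1x_3. S = 16/3x_1 + 79/32x_2x_3 - 32/3x_2 + x_3 - 13/3.
  reduce S modulo (f_1, f_2, g_3):
  remainder 79/32x_2x_3 + 5/2x_2 + x_3 + 1 ≠ 0; add g_4 = 79/32x_2x_3 + 5/2x_2 + x_3 + 1 to the basis.

The other S-polynomials (S(f_2,g_3), S(f_1,g_4), S(f_2,g_4), S(g_3,g_4)) all reduce to 0 modulo the current basis, so we have a Gröbner basis.
Inter-reduce: drop elements whose leading term is divisible by another's, tail-reduce, and make monic.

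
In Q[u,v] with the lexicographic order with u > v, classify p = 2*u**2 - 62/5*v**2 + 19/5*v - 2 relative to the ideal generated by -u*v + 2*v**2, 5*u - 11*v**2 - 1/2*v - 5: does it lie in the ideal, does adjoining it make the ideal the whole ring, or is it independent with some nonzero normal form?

First compute the reduced Gröbner basis of I by Buchberger's algorithm.
f_1 = -u*v + 2*v**2, LT = u*v.
f_2 = 5*u - 11*v**2 - 1/2*v - 5, LT = u.

S(f_1,f_2): lcm = u*v. S = 11/5*v**3 - 19/10*v**2 + v.
  reduce S modulo (f_1, f_2):
  remainder 11/5*v**3 - 19/10*v**2 + v ≠ 0; add h_3 = 11/5*v**3 - 19/10*v**2 + v to the basis.

The other S-polynomials (S(f_1,h_3), S(f_2,h_3)) all reduce to 0 modulo the current basis, so we have a Gröbner basis.
Inter-reduce: drop elements whose leading term is divisible by another's, tail-reduce, and make monic.
Reduced Gröbner basis: {u - 11/5*v**2 - 1/10*v - 1, v**3 - 19/22*v**2 + 5/11*v}.
Label its elements g_1 = u - 11/5*v**2 - 1/10*v - 1, g_2 = v**3 - 19/22*v**2 + 5/11*v.

Reduce p = 2*u**2 - 62/5*v**2 + 19/5*v - 2 modulo G:
  leading term u**2: subtract (2*u)·g_1 from 2*u**2 - 62/5*v**2 + 19/5*v - 2 → 22/5*u*v**2 + 1/5*u*v + 2*u - 62/5*v**2 + 19/5*v - 2
  leading term u*v**2: subtract (22/5*v**2)·g_1 from 22/5*u*v**2 + 1/5*u*v + 2*u - 62/5*v**2 + 19/5*v - 2 → 1/5*u*v + 2*u + 242/25*v**4 + 11/25*v**3 - 8*v**2 + 19/5*v - 2
  leading term u*v: subtract (1/5*v)·g_1 from 1/5*u*v + 2*u + 242/25*v**4 + 11/25*v**3 - 8*v**2 + 19/5*v - 2 → 2*u + 242/25*v**4 + 22/25*v**3 - 399/50*v**2 + 4*v - 2
  leading term u: subtract (2)·g_1 from 2*u + 242/25*v**4 + 22/25*v**3 - 399/50*v**2 + 4*v - 2 → 242/25*v**4 + 22/25*v**3 - 179/50*v**2 + 21/5*v
  leading term v**4: subtract (242/25*v)·g_2 from 242/25*v**4 + 22/25*v**3 - 179/50*v**2 + 21/5*v → 231/25*v**3 - 399/50*v**2 + 21/5*v
  leading term v**3: subtract (231/25)·g_2 from 231/25*v**3 - 399/50*v**2 + 21/5*v → 0
  normal form = 0.
Since the normal form is 0, p ∈ I.

2*u**2 - 62/5*v**2 + 19/5*v - 2 lies in I (it reduces to 0).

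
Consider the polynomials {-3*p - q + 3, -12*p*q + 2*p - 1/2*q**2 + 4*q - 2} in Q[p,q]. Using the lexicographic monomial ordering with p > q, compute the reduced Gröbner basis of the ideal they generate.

G = {p + 1/3*q - 1, q**2 - 52/21*q}

f_1 = -3*p - q + 3, LT = p.
f_2 = -12*p*q + 2*p - 1/2*q**2 + 4*q - 2, LT = p*q.

S(f_1,f_2): lcm = p*q. S = 1/6*p + 7/24*q**2 - 2/3*q - 1/6.
  leading term p: subtract (-1/18)·f_1 from 1/6*p + 7/24*q**2 - 2/3*q - 1/6 → 7/24*q**2 - 13/18*q
  leading term q**2: no divisor's leading term divides it; move 7/24*q**2 to the remainder.
  leading term q: no divisor's leading term divides it; move -13/18*q to the remainder.
  remainder 7/24*q**2 - 13/18*q ≠ 0; add g_3 = 7/24*q**2 - 13/18*q to the basis.

The other S-polynomials (S(f_1,g_3), S(f_2,g_3)) all reduce to 0 modulo the current basis, so we have a Gröbner basis.
Inter-reduce: drop elements whose leading term is divisible by another's, tail-reduce, and make monic.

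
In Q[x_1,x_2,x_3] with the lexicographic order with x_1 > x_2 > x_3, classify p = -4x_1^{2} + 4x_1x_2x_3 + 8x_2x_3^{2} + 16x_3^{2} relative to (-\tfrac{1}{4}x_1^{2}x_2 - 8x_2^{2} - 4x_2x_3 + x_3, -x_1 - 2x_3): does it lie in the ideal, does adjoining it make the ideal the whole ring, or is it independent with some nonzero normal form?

-4x_1^{2} + 4x_1x_2x_3 + 8x_2x_3^{2} + 16x_3^{2} lies in I (it reduces to 0).

First compute the reduced Gröbner basis of I by Buchberger's algorithm.
f_1 = -\tfrac{1}{4}x_1^{2}x_2 - 8x_2^{2} - 4x_2x_3 + x_3, LT = x_1^{2}x_2.
f_2 = -x_1 - 2x_3, LT = x_1.

S(f_1,f_2): lcm = x_1^{2}x_2. S = -2x_1x_2x_3 + 32x_2^{2} + 16x_2x_3 - 4x_3.
  leading term x_1x_2x_3: subtract (2x_2x_3)·f_2 from -2x_1x_2x_3 + 32x_2^{2} + 16x_2x_3 - 4x_3 → 32x_2^{2} + 4x_2x_3^{2} + 16x_2x_3 - 4x_3
  leading term x_2^{2}: no divisor's leading term divides it; move 32x_2^{2} to the remainder.
  leading term x_2x_3^{2}: no divisor's leading term divides it; move 4x_2x_3^{2} to the remainder.
  leading term x_2x_3: no divisor's leading term divides it; move 16x_2x_3 to the remainder.
  leading term x_3: no divisor's leading term divides it; move -4x_3 to the remainder.
  remainder 32x_2^{2} + 4x_2x_3^{2} + 16x_2x_3 - 4x_3 ≠ 0; add h_3 = 32x_2^{2} + 4x_2x_3^{2} + 16x_2x_3 - 4x_3 to the basis.

The other S-polynomials (S(f_1,h_3), S(f_2,h_3)) all reduce to 0 modulo the current basis, so we have a Gröbner basis.
Inter-reduce: drop elements whose leading term is divisible by another's, tail-reduce, and make monic.
Reduced Gröbner basis: {x_1 + 2x_3, x_2^{2} + \tfrac{1}{8}x_2x_3^{2} + \tfrac{1}{2}x_2x_3 - \tfrac{1}{8}x_3}.
Label its elements g_1 = x_1 + 2x_3, g_2 = x_2^{2} + \tfrac{1}{8}x_2x_3^{2} + \tfrac{1}{2}x_2x_3 - \tfrac{1}{8}x_3.

Reduce p = -4x_1^{2} + 4x_1x_2x_3 + 8x_2x_3^{2} + 16x_3^{2} modulo G:
  leading term x_1^{2}: subtract (-4x_1)·g_1 from -4x_1^{2} + 4x_1x_2x_3 + 8x_2x_3^{2} + 16x_3^{2} → 4x_1x_2x_3 + 8x_1x_3 + 8x_2x_3^{2} + 16x_3^{2}
  leading term x_1x_2x_3: subtract (4x_2x_3)·g_1 from 4x_1x_2x_3 + 8x_1x_3 + 8x_2x_3^{2} + 16x_3^{2} → 8x_1x_3 + 16x_3^{2}
  leading term x_1x_3: subtract (8x_3)·g_1 from 8x_1x_3 + 16x_3^{2} → 0
  normal form = 0.
Since the normal form is 0, p ∈ I.

The remainder on division by a Gröbner basis is unique — it is the normal form.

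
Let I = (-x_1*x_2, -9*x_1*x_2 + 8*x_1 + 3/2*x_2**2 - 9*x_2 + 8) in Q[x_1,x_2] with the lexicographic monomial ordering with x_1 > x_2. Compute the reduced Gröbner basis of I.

G = {x_1 + 3/16*x_2**2 - 9/8*x_2 + 1, x_2**3 - 6*x_2**2 + 16/3*x_2}

f_1 = -x_1*x_2, LT = x_1*x_2.
f_2 = -9*x_1*x_2 + 8*x_1 + 3/2*x_2**2 - 9*x_2 + 8, LT = x_1*x_2.

S(f_1,f_2): lcm = x_1*x_2. S = 8/9*x_1 + 1/6*x_2**2 - x_2 + 8/9.
  leading term x_1: no divisor's leading term divides it; move 8/9*x_1 to the remainder.
  leading term x_2**2: no divisor's leading term divides it; move 1/6*x_2**2 to the remainder.
  leading term x_2: no divisor's leading term divides it; move -x_2 to the remainder.
  leading term 1: no divisor's leading term divides it; move 8/9 to the remainder.
  remainder 8/9*x_1 + 1/6*x_2**2 - x_2 + 8/9 ≠ 0; add g_3 = 8/9*x_1 + 1/6*x_2**2 - x_2 + 8/9 to the basis.

S(f_1,g_3): lcm = x_1*x_2. S = -3/16*x_2**3 + 9/8*x_2**2 - x_2.
  leading term x_2**3: no divisor's leading term divides it; move -3/16*x_2**3 to the remainder.
  leading term x_2**2: no divisor's leading term divides it; move 9/8*x_2**2 to the remainder.
  leading term x_2: no divisor's leading term divides it; move -x_2 to the remainder.
  remainder -3/16*x_2**3 + 9/8*x_2**2 - x_2 ≠ 0; add g_4 = -3/16*x_2**3 + 9/8*x_2**2 - x_2 to the basis.

The other S-polynomials (S(f_2,g_3), S(f_1,g_4), S(f_2,g_4), S(g_3,g_4)) all reduce to 0 modulo the current basis, so we have a Gröbner basis.
Inter-reduce: drop elements whose leading term is divisible by another's, tail-reduce, and make monic.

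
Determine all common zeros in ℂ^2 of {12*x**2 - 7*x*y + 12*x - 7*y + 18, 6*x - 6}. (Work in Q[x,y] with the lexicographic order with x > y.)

Compute a lex Gröbner basis by Buchberger's algorithm.
f_1 = 12*x**2 - 7*x*y + 12*x - 7*y + 18, LT = x**2.
f_2 = 6*x - 6, LT = x.

S(f_1,f_2): lcm = x**2. S = -7/12*x*y + 2*x - 7/12*y + 3/2.
  reduce S modulo (f_1, f_2):
  remainder -7/6*y + 7/2 ≠ 0; add h_3 = -7/6*y + 7/2 to the basis.

The other S-polynomials (S(f_1,h_3), S(f_2,h_3)) all reduce to 0 modulo the current basis, so we have a Gröbner basis.
Inter-reduce: drop elements whose leading term is divisible by another's, tail-reduce, and make monic.
Reduced Gröbner basis: {x - 1, y - 3}.

The lex basis is triangular: the last element involves only y. Solving y - 3 = 0 gives y ∈ {3}; substituting each value into the earlier elements determines the remaining variables.
  y = 3: the earlier basis element becomes x - 1 = 0, giving x = 1 — point (1, 3).

{(1, 3)}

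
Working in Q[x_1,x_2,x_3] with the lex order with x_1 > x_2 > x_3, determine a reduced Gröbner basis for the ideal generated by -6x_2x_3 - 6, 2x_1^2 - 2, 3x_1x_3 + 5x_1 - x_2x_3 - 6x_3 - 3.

G = {x_1 - 9/8x_3 + 1/8, x_2 + 9/7x_3 - 2/7, x_3^2 - 2/9x_3 - 7/9}

f_1 = -6x_2x_3 - 6, LT = x_2x_3.
f_2 = 2x_1^2 - 2, LT = x_1^2.
f_3 = 3x_1x_3 + 5x_1 - x_2x_3 - 6x_3 - 3, LT = x_1x_3.

S(f_1,f_3): lcm = x_1x_2x_3. S = -5/3x_1x_2 + x_1 + 1/3x_2^2x_3 + 2x_2x_3 + x_2.
  reduce S modulo (f_1, f_2, f_3):
  remainder -5/3x_1x_2 + x_1 + 2/3x_2 - 2 ≠ 0; add g_4 = -5/3x_1x_2 + x_1 + 2/3x_2 - 2 to the basis.

S(f_2,f_3): lcm = x_1^2x_3. S = -5/3x_1^2 + 1/3x_1x_2x_3 + 2x_1x_3 + x_1 - x_3.
  reduce S modulo (f_1, f_2, f_3, g_4):
  remainder -8/3x_1 + 3x_3 - 1/3 ≠ 0; add g_5 = -8/3x_1 + 3x_3 - 1/3 to the basis.

S(f_2,g_4): lcm = x_1^2x_2. S = 3/5x_1^2 + 2/5x_1x_2 - 6/5x_1 - x_2.
  reduce S modulo (f_1, f_2, f_3, g_4, g_5):
  remainder -21/25x_2 - 27/25x_3 + 6/25 ≠ 0; add g_6 = -21/25x_2 - 27/25x_3 + 6/25 to the basis.

S(f_3,g_5): lcm = x_1x_3. S = 5/3x_1 - 1/3x_2x_3 + 9/8x_3^2 - 17/8x_3 - 1.
  reduce S modulo (f_1, f_2, f_3, g_4, g_5, g_6):
  remainder 9/8x_3^2 - 1/4x_3 - 7/8 ≠ 0; add g_7 = 9/8x_3^2 - 1/4x_3 - 7/8 to the basis.

The other S-polynomials (S(f_1,f_2), S(f_1,g_4), S(f_3,g_4), S(f_1,g_5), S(f_2,g_5), S(g_4,g_5), S(f_1,g_6), S(f_2,g_6), S(f_3,g_6), S(g_4,g_6), S(g_5,g_6), S(f_1,g_7), S(f_2,g_7), S(f_3,g_7), S(g_4,g_7), S(g_5,g_7), S(g_6,g_7)) all reduce to 0 modulo the current basis, so we have a Gröbner basis.
Inter-reduce: drop elements whose leading term is divisible by another's, tail-reduce, and make monic.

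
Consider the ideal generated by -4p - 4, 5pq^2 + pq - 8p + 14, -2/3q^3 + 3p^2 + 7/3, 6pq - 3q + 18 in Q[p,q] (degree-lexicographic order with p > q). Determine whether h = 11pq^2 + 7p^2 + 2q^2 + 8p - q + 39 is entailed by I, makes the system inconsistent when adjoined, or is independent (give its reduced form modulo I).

First compute the reduced Gröbner basis of I by Buchberger's algorithm.
f_1 = -4p - 4, LT = p.
f_2 = 5pq^2 + pq - 8p + 14, LT = pq^2.
f_3 = -2/3q^3 + 3p^2 + 7/3, LT = q^3.
f_4 = 6pq - 3q + 18, LT = pq.

S(f_1,f_2): lcm = pq^2. S = -1/5pq + q^2 + 8/5p - 14/5.
  reduce S modulo (f_1, f_2, f_3, f_4):
  remainder q^2 + 1/5q - 22/5 ≠ 0; add k_5 = q^2 + 1/5q - 22/5 to the basis.

S(f_1,f_4): lcm = pq. S = 3/2q - 3.
  reduce S modulo (f_1, f_2, f_3, f_4, k_5):
  remainder 3/2q - 3 ≠ 0; add k_6 = 3/2q - 3 to the basis.

The other S-polynomials (S(f_1,f_3), S(f_2,f_3), S(f_2,f_4), S(f_3,f_4), S(f_1,k_5), S(f_2,k_5), S(f_3,k_5), S(f_4,k_5), S(f_1,k_6), S(f_2,k_6), S(f_3,k_6), S(f_4,k_6), S(k_5,k_6)) all reduce to 0 modulo the current basis, so we have a Gröbner basis.
Inter-reduce: drop elements whose leading term is divisible by another's, tail-reduce, and make monic.
Reduced Gröbner basis: {p + 1, q - 2}.
Label its elements g_1 = p + 1, g_2 = q - 2.

Reduce h = 11pq^2 + 7p^2 + 2q^2 + 8p - q + 39 modulo G:
  leading term pq^2: subtract (11q^2)·g_1 from 11pq^2 + 7p^2 + 2q^2 + 8p - q + 39 → 7p^2 - 9q^2 + 8p - q + 39
  leading term p^2: subtract (7p)·g_1 from 7p^2 - 9q^2 + 8p - q + 39 → -9q^2 + p - q + 39
  leading term q^2: subtract (-9q)·g_2 from -9q^2 + p - q + 39 → p - 19q + 39
  leading term p: subtract (1)·g_1 from p - 19q + 39 → -19q + 38
  leading term q: subtract (-19)·g_2 from -19q + 38 → 0
  normal form = 0.
Since the normal form is 0, h ∈ I.

Ideal membership is decidable via reduction modulo a Gröbner basis.

11pq^2 + 7p^2 + 2q^2 + 8p - q + 39 lies in I (it reduces to 0).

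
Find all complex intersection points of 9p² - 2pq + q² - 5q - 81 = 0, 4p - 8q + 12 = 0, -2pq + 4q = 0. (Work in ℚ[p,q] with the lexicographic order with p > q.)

Compute a lex Gröbner basis by Buchberger's algorithm.
f_1 = 9p² - 2pq + q² - 5q - 81, LT = p².
f_2 = 4p - 8q + 12, LT = p.
f_3 = -2pq + 4q, LT = pq.

S(f_1,f_2): lcm = p². S = 16/9pq - 3p + 1/9q² - 5/9q - 9.
  leading term pq: subtract (4/9q)·f_2 from 16/9pq - 3p + 1/9q² - 5/9q - 9 → -3p + 11/3q² - 53/9q - 9
  leading term p: subtract (-¾)·f_2 from -3p + 11/3q² - 53/9q - 9 → 11/3q² - 107/9q
  leading term q²: no divisor's leading term divides it; move 11/3q² to the remainder.
  leading term q: no divisor's leading term divides it; move -107/9q to the remainder.
  remainder 11/3q² - 107/9q ≠ 0; add h_4 = 11/3q² - 107/9q to the basis.

S(f_1,f_3): lcm = p²q. S = -2/9pq² + 2pq + 1/9q³ - 5/9q² - 9q.
  leading term pq²: subtract (-1/18q²)·f_2 from -2/9pq² + 2pq + 1/9q³ - 5/9q² - 9q → 2pq - ⅓q³ + 1/9q² - 9q
  leading term pq: subtract (½q)·f_2 from 2pq - ⅓q³ + 1/9q² - 9q → -⅓q³ + 37/9q² - 15q
  leading term q³: subtract (-1/11q)·h_4 from -⅓q³ + 37/9q² - 15q → 100/33q² - 15q
  leading term q²: subtract (100/121)·h_4 from 100/33q² - 15q → -5635/1089q
  leading term q: no divisor's leading term divides it; move -5635/1089q to the remainder.
  remainder -5635/1089q ≠ 0; add h_5 = -5635/1089q to the basis.

The other S-polynomials (S(f_2,f_3), S(f_1,h_4), S(f_2,h_4), S(f_3,h_4), S(f_1,h_5), S(f_2,h_5), S(f_3,h_5), S(h_4,h_5)) all reduce to 0 modulo the current basis, so we have a Gröbner basis.
Inter-reduce: drop elements whose leading term is divisible by another's, tail-reduce, and make monic.
Reduced Gröbner basis: {p + 3, q}.

Elimination: the polynomial q lies in the elimination ideal for q, so q ∈ {0}. For each such q, the remaining basis elements (now univariate) give the rest of the solution.
  q = 0: the earlier basis element becomes p + 3 = 0, giving p = -3 — point (-3, 0).

{(-3, 0)}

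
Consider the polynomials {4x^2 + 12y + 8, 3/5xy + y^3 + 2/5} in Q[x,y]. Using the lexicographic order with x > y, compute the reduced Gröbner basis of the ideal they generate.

G = {x - 25/6y^5 - 37/6y^2 - 3y, y^6 + 47/25y^3 + 18/25y^2 + 4/25}

f_1 = 4x^2 + 12y + 8, LT = x^2.
f_2 = 3/5xy + y^3 + 2/5, LT = xy.

S(f_1,f_2): lcm = x^2y. S = -5/3xy^3 - 2/3x + 3y^2 + 2y.
  leading term xy^3: subtract (-25/9y^2)·f_2 from -5/3xy^3 - 2/3x + 3y^2 + 2y → -2/3x + 25/9y^5 + 37/9y^2 + 2y
  leading term x: no divisor's leading term divides it; move -2/3x to the remainder.
  leading term y^5: no divisor's leading term divides it; move 25/9y^5 to the remainder.
  leading term y^2: no divisor's leading term divides it; move 37/9y^2 to the remainder.
  leading term y: no divisor's leading term divides it; move 2y to the remainder.
  remainder -2/3x + 25/9y^5 + 37/9y^2 + 2y ≠ 0; add g_3 = -2/3x + 25/9y^5 + 37/9y^2 + 2y to the basis.

S(f_1,g_3): lcm = x^2. S = 25/6xy^5 + 37/6xy^2 + 3xy + 3y + 2.
  leading term xy^5: subtract (125/18y^4)·f_2 from 25/6xy^5 + 37/6xy^2 + 3xy + 3y + 2 → 37/6xy^2 + 3xy - 125/18y^7 - 25/9y^4 + 3y + 2
  leading term xy^2: subtract (185/18y)·f_2 from 37/6xy^2 + 3xy - 125/18y^7 - 25/9y^4 + 3y + 2 → 3xy - 125/18y^7 - 235/18y^4 - 10/9y + 2
  leading term xy: subtract (5)·f_2 from 3xy - 125/18y^7 - 235/18y^4 - 10/9y + 2 → -125/18y^7 - 235/18y^4 - 5y^3 - 10/9y
  leading term y^7: no divisor's leading term divides it; move -125/18y^7 to the remainder.
  leading term y^4: no divisor's leading term divides it; move -235/18y^4 to the remainder.
  leading term y^3: no divisor's leading term divides it; move -5y^3 to the remainder.
  leading term y: no divisor's leading term divides it; move -10/9y to the remainder.
  remainder -125/18y^7 - 235/18y^4 - 5y^3 - 10/9y ≠ 0; add g_4 = -125/18y^7 - 235/18y^4 - 5y^3 - 10/9y to the basis.

S(f_2,g_3): lcm = xy. S = 25/6y^6 + 47/6y^3 + 3y^2 + 2/3.
  leading term y^6: no divisor's leading term divides it; move 25/6y^6 to the remainder.
  leading term y^3: no divisor's leading term divides it; move 47/6y^3 to the remainder.
  leading term y^2: no divisor's leading term divides it; move 3y^2 to the remainder.
  leading term 1: no divisor's leading term divides it; move 2/3 to the remainder.
  remainder 25/6y^6 + 47/6y^3 + 3y^2 + 2/3 ≠ 0; add g_5 = 25/6y^6 + 47/6y^3 + 3y^2 + 2/3 to the basis.

The other S-polynomials (S(f_1,g_4), S(f_2,g_4), S(g_3,g_4), S(f_1,g_5), S(f_2,g_5), S(g_3,g_5), S(g_4,g_5)) all reduce to 0 modulo the current basis, so we have a Gröbner basis.
Inter-reduce: drop elements whose leading term is divisible by another's, tail-reduce, and make monic.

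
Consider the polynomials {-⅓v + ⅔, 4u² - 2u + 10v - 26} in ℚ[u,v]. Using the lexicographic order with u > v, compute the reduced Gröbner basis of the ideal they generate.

G = {u² - ½u - 3/2, v - 2}

This is the nonlinear analogue of row-reducing a linear system.

f_1 = -⅓v + ⅔, LT = v.
f_2 = 4u² - 2u + 10v - 26, LT = u².

The S-polynomials (S(f_1,f_2)) all reduce to 0 modulo the current basis, so we have a Gröbner basis.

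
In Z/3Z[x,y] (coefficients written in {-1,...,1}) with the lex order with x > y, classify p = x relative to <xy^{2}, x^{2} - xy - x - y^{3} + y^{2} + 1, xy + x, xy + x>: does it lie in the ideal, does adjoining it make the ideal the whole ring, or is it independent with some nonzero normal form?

x lies in I (it reduces to 0).

First compute the reduced Gröbner basis of I by Buchberger's algorithm.
f_1 = xy^{2}, LT = xy^{2}.
f_2 = x^{2} - xy - x - y^{3} + y^{2} + 1, LT = x^{2}.
f_3 = xy + x, LT = xy.
f_4 = xy + x, LT = xy.

S(f_1,f_2): lcm = x^{2}y^{2}. S = xy^{3} + xy^{2} + y^{5} - y^{4} - y^{2}.
  leading term xy^{3}: subtract (y)·f_1 from xy^{3} + xy^{2} + y^{5} - y^{4} - y^{2} → xy^{2} + y^{5} - y^{4} - y^{2}
  leading term xy^{2}: subtract (1)·f_1 from xy^{2} + y^{5} - y^{4} - y^{2} → y^{5} - y^{4} - y^{2}
  leading term y^{5}: no divisor's leading term divides it; move y^{5} to the remainder.
  leading term y^{4}: no divisor's leading term divides it; move -y^{4} to the remainder.
  leading term y^{2}: no divisor's leading term divides it; move -y^{2} to the remainder.
  remainder y^{5} - y^{4} - y^{2} ≠ 0; add h_5 = y^{5} - y^{4} - y^{2} to the basis.

S(f_1,f_3): lcm = xy^{2}. S = -xy.
  leading term xy: subtract (-1)·f_3 from -xy → x
  leading term x: no divisor's leading term divides it; move x to the remainder.
  remainder x ≠ 0; add h_6 = x to the basis.

S(f_1,f_4): lcm = xy^{2}. S = -xy.
  leading term xy: subtract (-1)·f_3 from -xy → x
  leading term x: subtract (1)·h_6 from x → 0
  remainder 0.

S(f_2,f_3): lcm = x^{2}y. S = -x^{2} - xy^{2} - xy - y^{4} + y^{3} + y.
  leading term x^{2}: subtract (-1)·f_2 from -x^{2} - xy^{2} - xy - y^{4} + y^{3} + y → -xy^{2} + xy - x - y^{4} + y^{2} + y + 1
  leading term xy^{2}: subtract (-1)·f_1 from -xy^{2} + xy - x - y^{4} + y^{2} + y + 1 → xy - x - y^{4} + y^{2} + y + 1
  leading term xy: subtract (1)·f_3 from xy - x - y^{4} + y^{2} + y + 1 → x - y^{4} + y^{2} + y + 1
  leading term x: subtract (1)·h_6 from x - y^{4} + y^{2} + y + 1 → -y^{4} + y^{2} + y + 1
  leading term y^{4}: no divisor's leading term divides it; move -y^{4} to the remainder.
  leading term y^{2}: no divisor's leading term divides it; move y^{2} to the remainder.
  leading term y: no divisor's leading term divides it; move y to the remainder.
  leading term 1: no divisor's leading term divides it; move 1 to the remainder.
  remainder -y^{4} + y^{2} + y + 1 ≠ 0; add h_7 = -y^{4} + y^{2} + y + 1 to the basis.

S(f_2,f_4): lcm = x^{2}y. S = -x^{2} - xy^{2} - xy - y^{4} + y^{3} + y.
  leading term x^{2}: subtract (-1)·f_2 from -x^{2} - xy^{2} - xy - y^{4} + y^{3} + y → -xy^{2} + xy - x - y^{4} + y^{2} + y + 1
  leading term xy^{2}: subtract (-1)·f_1 from -xy^{2} + xy - x - y^{4} + y^{2} + y + 1 → xy - x - y^{4} + y^{2} + y + 1
  leading term xy: subtract (1)·f_3 from xy - x - y^{4} + y^{2} + y + 1 → x - y^{4} + y^{2} + y + 1
  leading term x: subtract (1)·h_6 from x - y^{4} + y^{2} + y + 1 → -y^{4} + y^{2} + y + 1
  leading term y^{4}: subtract (1)·h_7 from -y^{4} + y^{2} + y + 1 → 0
  remainder 0.

S(f_3,f_4): lcm = xy. S = 0.
  remainder 0.

S(f_1,h_5): lcm = xy^{5}. S = xy^{4} + xy^{2}.
  leading term xy^{4}: subtract (y^{2})·f_1 from xy^{4} + xy^{2} → xy^{2}
  leading term xy^{2}: subtract (1)·f_1 from xy^{2} → 0
  remainder 0.

S(f_2,h_5): leading monomials are coprime, so the S-polynomial reduces to 0 (Buchberger's first criterion).
S(f_3,h_5): lcm = xy^{5}. S = -xy^{4} + xy^{2}.
  leading term xy^{4}: subtract (-y^{2})·f_1 from -xy^{4} + xy^{2} → xy^{2}
  leading term xy^{2}: subtract (1)·f_1 from xy^{2} → 0
  remainder 0.

S(f_4,h_5): lcm = xy^{5}. S = -xy^{4} + xy^{2}.
  leading term xy^{4}: subtract (-y^{2})·f_1 from -xy^{4} + xy^{2} → xy^{2}
  leading term xy^{2}: subtract (1)·f_1 from xy^{2} → 0
  remainder 0.

S(f_1,h_6): lcm = xy^{2}. S = 0.
  remainder 0.

S(f_2,h_6): lcm = x^{2}. S = -xy - x - y^{3} + y^{2} + 1.
  leading term xy: subtract (-1)·f_3 from -xy - x - y^{3} + y^{2} + 1 → -y^{3} + y^{2} + 1
  leading term y^{3}: no divisor's leading term divides it; move -y^{3} to the remainder.
  leading term y^{2}: no divisor's leading term divides it; move y^{2} to the remainder.
  leading term 1: no divisor's leading term divides it; move 1 to the remainder.
  remainder -y^{3} + y^{2} + 1 ≠ 0; add h_8 = -y^{3} + y^{2} + 1 to the basis.

S(f_3,h_6): lcm = xy. S = x.
  leading term x: subtract (1)·h_6 from x → 0
  remainder 0.

S(f_4,h_6): lcm = xy. S = x.
  leading term x: subtract (1)·h_6 from x → 0
  remainder 0.

S(h_5,h_6): leading monomials are coprime, so the S-polynomial reduces to 0 (Buchberger's first criterion).
S(f_1,h_7): lcm = xy^{4}. S = xy^{2} + xy + x.
  leading term xy^{2}: subtract (1)·f_1 from xy^{2} + xy + x → xy + x
  leading term xy: subtract (1)·f_3 from xy + x → 0
  remainder 0.

S(f_2,h_7): leading monomials are coprime, so the S-polynomial reduces to 0 (Buchberger's first criterion).
S(f_3,h_7): lcm = xy^{4}. S = xy^{3} + xy^{2} + xy + x.
  leading term xy^{3}: subtract (y)·f_1 from xy^{3} + xy^{2} + xy + x → xy^{2} + xy + x
  leading term xy^{2}: subtract (1)·f_1 from xy^{2} + xy + x → xy + x
  leading term xy: subtract (1)·f_3 from xy + x → 0
  remainder 0.

S(f_4,h_7): lcm = xy^{4}. S = xy^{3} + xy^{2} + xy + x.
  leading term xy^{3}: subtract (y)·f_1 from xy^{3} + xy^{2} + xy + x → xy^{2} + xy + x
  leading term xy^{2}: subtract (1)·f_1 from xy^{2} + xy + x → xy + x
  leading term xy: subtract (1)·f_3 from xy + x → 0
  remainder 0.

S(h_5,h_7): lcm = y^{5}. S = -y^{4} + y^{3} + y.
  leading term y^{4}: subtract (1)·h_7 from -y^{4} + y^{3} + y → y^{3} - y^{2} - 1
  leading term y^{3}: subtract (-1)·h_8 from y^{3} - y^{2} - 1 → 0
  remainder 0.

S(h_6,h_7): leading monomials are coprime, so the S-polynomial reduces to 0 (Buchberger's first criterion).
S(f_1,h_8): lcm = xy^{3}. S = xy^{2} + x.
  leading term xy^{2}: subtract (1)·f_1 from xy^{2} + x → x
  leading term x: subtract (1)·h_6 from x → 0
  remainder 0.

S(f_2,h_8): leading monomials are coprime, so the S-polynomial reduces to 0 (Buchberger's first criterion).
S(f_3,h_8): lcm = xy^{3}. S = -xy^{2} + x.
  leading term xy^{2}: subtract (-1)·f_1 from -xy^{2} + x → x
  leading term x: subtract (1)·h_6 from x → 0
  remainder 0.

S(f_4,h_8): lcm = xy^{3}. S = -xy^{2} + x.
  leading term xy^{2}: subtract (-1)·f_1 from -xy^{2} + x → x
  leading term x: subtract (1)·h_6 from x → 0
  remainder 0.

S(h_5,h_8): lcm = y^{5}. S = 0.
  remainder 0.

S(h_6,h_8): leading monomials are coprime, so the S-polynomial reduces to 0 (Buchberger's first criterion).
S(h_7,h_8): lcm = y^{4}. S = y^{3} - y^{2} - 1.
  leading term y^{3}: subtract (-1)·h_8 from y^{3} - y^{2} - 1 → 0
  remainder 0.

Every S-polynomial of the final basis reduces to 0, so we have a Gröbner basis.
Inter-reduce: drop elements whose leading term is divisible by another's, tail-reduce, and make monic.
Reduced Gröbner basis: {x, y^{3} - y^{2} - 1}.
Label its elements g_1 = x, g_2 = y^{3} - y^{2} - 1.

Reduce p = x modulo G:
  leading term x: subtract (1)·g_1 from x → 0
  normal form = 0.
Since the normal form is 0, p ∈ I.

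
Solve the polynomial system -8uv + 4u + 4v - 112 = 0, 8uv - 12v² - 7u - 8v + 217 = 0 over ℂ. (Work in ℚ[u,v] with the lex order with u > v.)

Compute a lex Gröbner basis by Buchberger's algorithm.
f_1 = -8uv + 4u + 4v - 112, LT = uv.
f_2 = 8uv - 7u - 12v² - 8v + 217, LT = uv.

S(f_1,f_2): lcm = uv. S = ⅜u + 3/2v² + ½v - 105/8.
  reduce S modulo (f_1, f_2):
  remainder ⅜u + 3/2v² + ½v - 105/8 ≠ 0; add h_3 = ⅜u + 3/2v² + ½v - 105/8 to the basis.

S(f_1,h_3): lcm = uv. S = -½u - 4v³ - 4/3v² + 69/2v + 14.
  reduce S modulo (f_1, f_2, h_3):
  remainder -4v³ + ⅔v² + 211/6v - 7/2 ≠ 0; add h_4 = -4v³ + ⅔v² + 211/6v - 7/2 to the basis.

The other S-polynomials (S(f_2,h_3), S(f_1,h_4), S(f_2,h_4), S(h_3,h_4)) all reduce to 0 modulo the current basis, so we have a Gröbner basis.
Inter-reduce: drop elements whose leading term is divisible by another's, tail-reduce, and make monic.
Reduced Gröbner basis: {u + 4v² + 4/3v - 35, v³ - ⅙v² - 211/24v + ⅞}.

From the last basis element, v³ - ⅙v² - 211/24v + ⅞ = 0, so v takes values in {3, -17/12 + sqrt(331)/12, -sqrt(331)/12 - 17/12}. Each choice, substituted upward through the basis, yields the corresponding point(s) of the solution set.
  v = 3: the earlier basis element becomes u + 5 = 0, giving u = -5 — point (-5, 3).
  v = -17/12 + sqrt(331)/12: the earlier basis element becomes u - 59/3 - 5*sqrt(331)/6 = 0, giving u = 5*sqrt(331)/6 + 59/3 — point (5*sqrt(331)/6 + 59/3, -17/12 + sqrt(331)/12).
  v = -sqrt(331)/12 - 17/12: the earlier basis element becomes u - 59/3 + 5*sqrt(331)/6 = 0, giving u = 59/3 - 5*sqrt(331)/6 — point (59/3 - 5*sqrt(331)/6, -sqrt(331)/12 - 17/12).

{(-5, 3), (5*sqrt(331)/6 + 59/3, -17/12 + sqrt(331)/12), (59/3 - 5*sqrt(331)/6, -sqrt(331)/12 - 17/12)}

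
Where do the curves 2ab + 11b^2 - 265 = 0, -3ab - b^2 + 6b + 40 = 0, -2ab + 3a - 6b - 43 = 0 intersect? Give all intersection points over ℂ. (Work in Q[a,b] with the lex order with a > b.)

{(1, -5)}

Compute a lex Gröbner basis by Buchberger's algorithm.
f_1 = 2ab + 11b^2 - 265, LT = ab.
f_2 = -3ab - b^2 + 6b + 40, LT = ab.
f_3 = -2ab + 3a - 6b - 43, LT = ab.

S(f_1,f_2): lcm = ab. S = 31/6b^2 + 2b - 715/6.
  reduce S modulo (f_1, f_2, f_3):
  remainder 31/6b^2 + 2b - 715/6 ≠ 0; add h_4 = 31/6b^2 + 2b - 715/6 to the basis.

S(f_1,f_3): lcm = ab. S = 3/2a + 11/2b^2 - 3b - 154.
  reduce S modulo (f_1, f_2, f_3, h_4):
  remainder 3/2a - 159/31b - 1683/62 ≠ 0; add h_5 = 3/2a - 159/31b - 1683/62 to the basis.

S(f_1,h_4): lcm = ab^2. S = -12/31ab + 715/31a + 11/2b^3 - 265/2b.
  reduce S modulo (f_1, f_2, f_3, h_4, h_5):
  remainder 70365/961b + 351825/961 ≠ 0; add h_6 = 70365/961b + 351825/961 to the basis.

The other S-polynomials (S(f_2,f_3), S(f_2,h_4), S(f_3,h_4), S(f_1,h_5), S(f_2,h_5), S(f_3,h_5), S(h_4,h_5), S(f_1,h_6), S(f_2,h_6), S(f_3,h_6), S(h_4,h_6), S(h_5,h_6)) all reduce to 0 modulo the current basis, so we have a Gröbner basis.
Inter-reduce: drop elements whose leading term is divisible by another's, tail-reduce, and make monic.
Reduced Gröbner basis: {a - 1, b + 5}.

Since the basis is lex-ordered, b + 5 is univariate in b. Its roots are {-5}. Back-substituting each root into the other basis elements fixes the other coordinates.
  b = -5: the earlier basis element becomes a - 1 = 0, giving a = 1 — point (1, -5).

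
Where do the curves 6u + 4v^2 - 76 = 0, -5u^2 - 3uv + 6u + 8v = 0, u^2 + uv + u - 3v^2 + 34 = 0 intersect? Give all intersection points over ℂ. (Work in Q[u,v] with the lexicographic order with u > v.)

Compute a lex Gröbner basis by Buchberger's algorithm.
f_1 = 6u + 4v^2 - 76, LT = u.
f_2 = -5u^2 - 3uv + 6u + 8v, LT = u^2.
f_3 = u^2 + uv + u - 3v^2 + 34, LT = u^2.

S(f_1,f_2): lcm = u^2. S = 2/3uv^2 - 3/5uv - 172/15u + 8/5v.
  leading term uv^2: subtract (1/9v^2)·f_1 from 2/3uv^2 - 3/5uv - 172/15u + 8/5v → -3/5uv - 172/15u - 4/9v^4 + 76/9v^2 + 8/5v
  leading term uv: subtract (-1/10v)·f_1 from -3/5uv - 172/15u - 4/9v^4 + 76/9v^2 + 8/5v → -172/15u - 4/9v^4 + 2/5v^3 + 76/9v^2 - 6v
  leading term u: subtract (-86/45)·f_1 from -172/15u - 4/9v^4 + 2/5v^3 + 76/9v^2 - 6v → -4/9v^4 + 2/5v^3 + 724/45v^2 - 6v - 6536/45
  leading term v^4: no divisor's leading term divides it; move -4/9v^4 to the remainder.
  leading term v^3: no divisor's leading term divides it; move 2/5v^3 to the remainder.
  leading term v^2: no divisor's leading term divides it; move 724/45v^2 to the remainder.
  leading term v: no divisor's leading term divides it; move -6v to the remainder.
  leading term 1: no divisor's leading term divides it; move -6536/45 to the remainder.
  remainder -4/9v^4 + 2/5v^3 + 724/45v^2 - 6v - 6536/45 ≠ 0; add h_4 = -4/9v^4 + 2/5v^3 + 724/45v^2 - 6v - 6536/45 to the basis.

S(f_1,f_3): lcm = u^2. S = 2/3uv^2 - uv - 41/3u + 3v^2 - 34.
  leading term uv^2: subtract (1/9v^2)·f_1 from 2/3uv^2 - uv - 41/3u + 3v^2 - 34 → -uv - 41/3u - 4/9v^4 + 103/9v^2 - 34
  leading term uv: subtract (-1/6v)·f_1 from -uv - 41/3u - 4/9v^4 + 103/9v^2 - 34 → -41/3u - 4/9v^4 + 2/3v^3 + 103/9v^2 - 38/3v - 34
  leading term u: subtract (-41/18)·f_1 from -41/3u - 4/9v^4 + 2/3v^3 + 103/9v^2 - 38/3v - 34 → -4/9v^4 + 2/3v^3 + 185/9v^2 - 38/3v - 1864/9
  leading term v^4: subtract (1)·h_4 from -4/9v^4 + 2/3v^3 + 185/9v^2 - 38/3v - 1864/9 → 4/15v^3 + 67/15v^2 - 20/3v - 928/15
  leading term v^3: no divisor's leading term divides it; move 4/15v^3 to the remainder.
  leading term v^2: no divisor's leading term divides it; move 67/15v^2 to the remainder.
  leading term v: no divisor's leading term divides it; move -20/3v to the remainder.
  leading term 1: no divisor's leading term divides it; move -928/15 to the remainder.
  remainder 4/15v^3 + 67/15v^2 - 20/3v - 928/15 ≠ 0; add h_5 = 4/15v^3 + 67/15v^2 - 20/3v - 928/15 to the basis.

S(h_4,h_5): lcm = v^4. S = -353/20v^3 - 56/5v^2 + 491/2v + 1634/5.
  leading term v^3: subtract (-1059/16)·h_5 from -353/20v^3 - 56/5v^2 + 491/2v + 1634/5 → 4551/16v^2 - 783/4v - 3768
  leading term v^2: no divisor's leading term divides it; move 4551/16v^2 to the remainder.
  leading term v: no divisor's leading term divides it; move -783/4v to the remainder.
  leading term 1: no divisor's leading term divides it; move -3768 to the remainder.
  remainder 4551/16v^2 - 783/4v - 3768 ≠ 0; add h_6 = 4551/16v^2 - 783/4v - 3768 to the basis.

S(h_4,h_6): lcm = v^4. S = -3213/15170v^3 - 174097/7585v^2 + 27/2v + 1634/5.
  leading term v^3: subtract (-9639/12136)·h_5 from -3213/15170v^3 - 174097/7585v^2 + 27/2v + 1634/5 → -235501/12136v^2 + 12447/1517v + 421214/1517
  leading term v^2: subtract (-471002/6903867)·h_6 from -235501/12136v^2 + 12447/1517v + 421214/1517 → -23701563/4602578v + 47403126/2301289
  leading term v: no divisor's leading term divides it; move -23701563/4602578v to the remainder.
  leading term 1: no divisor's leading term divides it; move 47403126/2301289 to the remainder.
  remainder -23701563/4602578v + 47403126/2301289 ≠ 0; add h_7 = -23701563/4602578v + 47403126/2301289 to the basis.

The other S-polynomials (S(f_2,f_3), S(f_1,h_4), S(f_2,h_4), S(f_3,h_4), S(f_1,h_5), S(f_2,h_5), S(f_3,h_5), S(f_1,h_6), S(f_2,h_6), S(f_3,h_6), S(h_5,h_6), S(f_1,h_7), S(f_2,h_7), S(f_3,h_7), S(h_4,h_7), S(h_5,h_7), S(h_6,h_7)) all reduce to 0 modulo the current basis, so we have a Gröbner basis.
Inter-reduce: drop elements whose leading term is divisible by another's, tail-reduce, and make monic.
Reduced Gröbner basis: {u - 2, v - 4}.

Since the basis is lex-ordered, v - 4 is univariate in v. Its roots are {4}. Back-substituting each root into the other basis elements fixes the other coordinates.
  v = 4: the earlier basis element becomes u - 2 = 0, giving u = 2 — point (2, 4).
Check: every point annihilates each of the original generators.
This is the nonlinear analogue of row-reducing a linear system.

{(2, 4)}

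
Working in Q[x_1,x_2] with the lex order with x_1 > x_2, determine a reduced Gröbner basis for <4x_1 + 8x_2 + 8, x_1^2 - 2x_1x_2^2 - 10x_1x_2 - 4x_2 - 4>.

G = {x_1 + 2x_2 + 2, x_2^3 + 7x_2^2 + 6x_2}

f_1 = 4x_1 + 8x_2 + 8, LT = x_1.
f_2 = x_1^2 - 2x_1x_2^2 - 10x_1x_2 - 4x_2 - 4, LT = x_1^2.

S(f_1,f_2): lcm = x_1^2. S = 2x_1x_2^2 + 12x_1x_2 + 2x_1 + 4x_2 + 4.
  leading term x_1x_2^2: subtract (1/2x_2^2)·f_1 from 2x_1x_2^2 + 12x_1x_2 + 2x_1 + 4x_2 + 4 → 12x_1x_2 + 2x_1 - 4x_2^3 - 4x_2^2 + 4x_2 + 4
  leading term x_1x_2: subtract (3x_2)·f_1 from 12x_1x_2 + 2x_1 - 4x_2^3 - 4x_2^2 + 4x_2 + 4 → 2x_1 - 4x_2^3 - 28x_2^2 - 20x_2 + 4
  leading term x_1: subtract (1/2)·f_1 from 2x_1 - 4x_2^3 - 28x_2^2 - 20x_2 + 4 → -4x_2^3 - 28x_2^2 - 24x_2
  leading term x_2^3: no divisor's leading term divides it; move -4x_2^3 to the remainder.
  leading term x_2^2: no divisor's leading term divides it; move -28x_2^2 to the remainder.
  leading term x_2: no divisor's leading term divides it; move -24x_2 to the remainder.
  remainder -4x_2^3 - 28x_2^2 - 24x_2 ≠ 0; add g_3 = -4x_2^3 - 28x_2^2 - 24x_2 to the basis.

The other S-polynomials (S(f_1,g_3), S(f_2,g_3)) all reduce to 0 modulo the current basis, so we have a Gröbner basis.
Inter-reduce: drop elements whose leading term is divisible by another's, tail-reduce, and make monic.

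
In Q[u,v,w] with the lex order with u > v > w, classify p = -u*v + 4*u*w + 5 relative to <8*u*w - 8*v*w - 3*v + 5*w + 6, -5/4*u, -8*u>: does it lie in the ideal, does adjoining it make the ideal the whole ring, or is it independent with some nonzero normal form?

Adjoining -u*v + 4*u*w + 5 makes the ideal the whole ring: the system is inconsistent.

First compute the reduced Gröbner basis of I by Buchberger's algorithm.
f_1 = 8*u*w - 8*v*w - 3*v + 5*w + 6, LT = u*w.
f_2 = -5/4*u, LT = u.
f_3 = -8*u, LT = u.

S(f_1,f_2): lcm = u*w. S = -v*w - 3/8*v + 5/8*w + 3/4.
  reduce S modulo (f_1, f_2, f_3):
  remainder -v*w - 3/8*v + 5/8*w + 3/4 ≠ 0; add h_4 = -v*w - 3/8*v + 5/8*w + 3/4 to the basis.

The other S-polynomials (S(f_1,f_3), S(f_2,f_3), S(f_1,h_4), S(f_2,h_4), S(f_3,h_4)) all reduce to 0 modulo the current basis, so we have a Gröbner basis.
Inter-reduce: drop elements whose leading term is divisible by another's, tail-reduce, and make monic.
Reduced Gröbner basis: {u, v*w + 3/8*v - 5/8*w - 3/4}.
Label its elements g_1 = u, g_2 = v*w + 3/8*v - 5/8*w - 3/4.

Reduce p = -u*v + 4*u*w + 5 modulo G:
  leading term u*v: subtract (-v)·g_1 from -u*v + 4*u*w + 5 → 4*u*w + 5
  leading term u*w: subtract (4*w)·g_1 from 4*u*w + 5 → 5
  leading term 1: no divisor's leading term divides it; move 5 to the remainder.
  normal form = 5.
The normal form is nonzero, so p ∉ I. Since p minus its normal form lies in I, I + (p) = I + (r) where r = 5; decide whether this ideal is the whole ring.
Here r = 5 is a nonzero constant, hence a unit: 1 ∈ I + (p), the Gröbner basis of I + (p) is {1}, and the enlarged system has no common solution — adjoining p is inconsistent.

The remainder on division by a Gröbner basis is unique — it is the normal form.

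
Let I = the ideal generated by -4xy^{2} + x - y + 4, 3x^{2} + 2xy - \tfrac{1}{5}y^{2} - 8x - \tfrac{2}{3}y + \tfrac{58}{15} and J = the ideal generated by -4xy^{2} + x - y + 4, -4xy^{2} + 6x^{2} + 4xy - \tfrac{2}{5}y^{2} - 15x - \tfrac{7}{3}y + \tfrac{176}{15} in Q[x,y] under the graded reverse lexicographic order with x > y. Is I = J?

Yes, the ideals are equal.

For a fixed monomial order, each ideal has a unique reduced Gröbner basis; comparing bases decides equality.
Buchberger on the first generating set:
f_1 = -4xy^{2} + x - y + 4, LT = xy^{2}.
f_2 = 3x^{2} + 2xy - \tfrac{1}{5}y^{2} - 8x - \tfrac{2}{3}y + \tfrac{58}{15}, LT = x^{2}.

S(f_1,f_2): lcm = x^{2}y^{2}. S = -\tfrac{2}{3}xy^{3} + \tfrac{1}{15}y^{4} + \tfrac{8}{3}xy^{2} + \tfrac{2}{9}y^{3} - \tfrac{1}{4}x^{2} + \tfrac{1}{4}xy - \tfrac{58}{45}y^{2} - x.
  leading term xy^{3}: subtract (\tfrac{1}{6}y)·f_1 from -\tfrac{2}{3}xy^{3} + \tfrac{1}{15}y^{4} + \tfrac{8}{3}xy^{2} + \tfrac{2}{9}y^{3} - \tfrac{1}{4}x^{2} + \tfrac{1}{4}xy - \tfrac{58}{45}y^{2} - x → \tfrac{1}{15}y^{4} + \tfrac{8}{3}xy^{2} + \tfrac{2}{9}y^{3} - \tfrac{1}{4}x^{2} + \tfrac{1}{12}xy - \tfrac{101}{90}y^{2} - x - \tfrac{2}{3}y
  leading term y^{4}: no divisor's leading term divides it; move \tfrac{1}{15}y^{4} to the remainder.
  leading term xy^{2}: subtract (-\tfrac{2}{3})·f_1 from \tfrac{8}{3}xy^{2} + \tfrac{2}{9}y^{3} - \tfrac{1}{4}x^{2} + \tfrac{1}{12}xy - \tfrac{101}{90}y^{2} - x - \tfrac{2}{3}y → \tfrac{2}{9}y^{3} - \tfrac{1}{4}x^{2} + \tfrac{1}{12}xy - \tfrac{101}{90}y^{2} - \tfrac{1}{3}x - \tfrac{4}{3}y + \tfrac{8}{3}
  leading term y^{3}: no divisor's leading term divides it; move \tfrac{2}{9}y^{3} to the remainder.
  leading term x^{2}: subtract (-\tfrac{1}{12})·f_2 from -\tfrac{1}{4}x^{2} + \tfrac{1}{12}xy - \tfrac{101}{90}y^{2} - \tfrac{1}{3}x - \tfrac{4}{3}y + \tfrac{8}{3} → \tfrac{1}{4}xy - \tfrac{41}{36}y^{2} - x - \tfrac{25}{18}y + \tfrac{269}{90}
  leading term xy: no divisor's leading term divides it; move \tfrac{1}{4}xy to the remainder.
  leading term y^{2}: no divisor's leading term divides it; move -\tfrac{41}{36}y^{2} to the remainder.
  leading term x: no divisor's leading term divides it; move -x to the remainder.
  leading term y: no divisor's leading term divides it; move -\tfrac{25}{18}y to the remainder.
  leading term 1: no divisor's leading term divides it; move \tfrac{269}{90} to the remainder.
  remainder \tfrac{1}{15}y^{4} + \tfrac{2}{9}y^{3} + \tfrac{1}{4}xy - \tfrac{41}{36}y^{2} - x - \tfrac{25}{18}y + \tfrac{269}{90} ≠ 0; add g_3 = \tfrac{1}{15}y^{4} + \tfrac{2}{9}y^{3} + \tfrac{1}{4}xy - \tfrac{41}{36}y^{2} - x - \tfrac{25}{18}y + \tfrac{269}{90} to the basis.

The other S-polynomials (S(f_1,g_3), S(f_2,g_3)) all reduce to 0 modulo the current basis, so we have a Gröbner basis.
Inter-reduce: drop elements whose leading term is divisible by another's, tail-reduce, and make monic.
Reduced Gröbner basis: {y^{4} + \tfrac{10}{3}y^{3} + \tfrac{15}{4}xy - \tfrac{205}{12}y^{2} - 15x - \tfrac{125}{6}y + \tfrac{269}{6}, xy^{2} - \tfrac{1}{4}x + \tfrac{1}{4}y - 1, x^{2} + \tfrac{2}{3}xy - \tfrac{1}{15}y^{2} - \tfrac{8}{3}x - \tfrac{2}{9}y + \tfrac{58}{45}}.

Buchberger on the second generating set:
h_1 = -4xy^{2} + x - y + 4, LT = xy^{2}.
h_2 = -4xy^{2} + 6x^{2} + 4xy - \tfrac{2}{5}y^{2} - 15x - \tfrac{7}{3}y + \tfrac{176}{15}, LT = xy^{2}.

S(h_1,h_2): lcm = xy^{2}. S = \tfrac{3}{2}x^{2} + xy - \tfrac{1}{10}y^{2} - 4x - \tfrac{1}{3}y + \tfrac{29}{15}.
  leading term x^{2}: no divisor's leading term divides it; move \tfrac{3}{2}x^{2} to the remainder.
  leading term xy: no divisor's leading term divides it; move xy to the remainder.
  leading term y^{2}: no divisor's leading term divides it; move -\tfrac{1}{10}y^{2} to the remainder.
  leading term x: no divisor's leading term divides it; move -4x to the remainder.
  leading term y: no divisor's leading term divides it; move -\tfrac{1}{3}y to the remainder.
  leading term 1: no divisor's leading term divides it; move \tfrac{29}{15} to the remainder.
  remainder \tfrac{3}{2}x^{2} + xy - \tfrac{1}{10}y^{2} - 4x - \tfrac{1}{3}y + \tfrac{29}{15} ≠ 0; add k_3 = \tfrac{3}{2}x^{2} + xy - \tfrac{1}{10}y^{2} - 4x - \tfrac{1}{3}y + \tfrac{29}{15} to the basis.

S(h_1,k_3): lcm = x^{2}y^{2}. S = -\tfrac{2}{3}xy^{3} + \tfrac{1}{15}y^{4} + \tfrac{8}{3}xy^{2} + \tfrac{2}{9}y^{3} - \tfrac{1}{4}x^{2} + \tfrac{1}{4}xy - \tfrac{58}{45}y^{2} - x.
  leading term xy^{3}: subtract (\tfrac{1}{6}y)·h_1 from -\tfrac{2}{3}xy^{3} + \tfrac{1}{15}y^{4} + \tfrac{8}{3}xy^{2} + \tfrac{2}{9}y^{3} - \tfrac{1}{4}x^{2} + \tfrac{1}{4}xy - \tfrac{58}{45}y^{2} - x → \tfrac{1}{15}y^{4} + \tfrac{8}{3}xy^{2} + \tfrac{2}{9}y^{3} - \tfrac{1}{4}x^{2} + \tfrac{1}{12}xy - \tfrac{101}{90}y^{2} - x - \tfrac{2}{3}y
  leading term y^{4}: no divisor's leading term divides it; move \tfrac{1}{15}y^{4} to the remainder.
  leading term xy^{2}: subtract (-\tfrac{2}{3})·h_1 from \tfrac{8}{3}xy^{2} + \tfrac{2}{9}y^{3} - \tfrac{1}{4}x^{2} + \tfrac{1}{12}xy - \tfrac{101}{90}y^{2} - x - \tfrac{2}{3}y → \tfrac{2}{9}y^{3} - \tfrac{1}{4}x^{2} + \tfrac{1}{12}xy - \tfrac{101}{90}y^{2} - \tfrac{1}{3}x - \tfrac{4}{3}y + \tfrac{8}{3}
  leading term y^{3}: no divisor's leading term divides it; move \tfrac{2}{9}y^{3} to the remainder.
  leading term x^{2}: subtract (-\tfrac{1}{6})·k_3 from -\tfrac{1}{4}x^{2} + \tfrac{1}{12}xy - \tfrac{101}{90}y^{2} - \tfrac{1}{3}x - \tfrac{4}{3}y + \tfrac{8}{3} → \tfrac{1}{4}xy - \tfrac{41}{36}y^{2} - x - \tfrac{25}{18}y + \tfrac{269}{90}
  leading term xy: no divisor's leading term divides it; move \tfrac{1}{4}xy to the remainder.
  leading term y^{2}: no divisor's leading term divides it; move -\tfrac{41}{36}y^{2} to the remainder.
  leading term x: no divisor's leading term divides it; move -x to the remainder.
  leading term y: no divisor's leading term divides it; move -\tfrac{25}{18}y to the remainder.
  leading term 1: no divisor's leading term divides it; move \tfrac{269}{90} to the remainder.
  remainder \tfrac{1}{15}y^{4} + \tfrac{2}{9}y^{3} + \tfrac{1}{4}xy - \tfrac{41}{36}y^{2} - x - \tfrac{25}{18}y + \tfrac{269}{90} ≠ 0; add k_4 = \tfrac{1}{15}y^{4} + \tfrac{2}{9}y^{3} + \tfrac{1}{4}xy - \tfrac{41}{36}y^{2} - x - \tfrac{25}{18}y + \tfrac{269}{90} to the basis.

The other S-polynomials (S(h_2,k_3), S(h_1,k_4), S(h_2,k_4), S(k_3,k_4)) all reduce to 0 modulo the current basis, so we have a Gröbner basis.
Inter-reduce: drop elements whose leading term is divisible by another's, tail-reduce, and make monic.
Reduced Gröbner basis: {y^{4} + \tfrac{10}{3}y^{3} + \tfrac{15}{4}xy - \tfrac{205}{12}y^{2} - 15x - \tfrac{125}{6}y + \tfrac{269}{6}, xy^{2} - \tfrac{1}{4}x + \tfrac{1}{4}y - 1, x^{2} + \tfrac{2}{3}xy - \tfrac{1}{15}y^{2} - \tfrac{8}{3}x - \tfrac{2}{9}y + \tfrac{58}{45}}.

Same reduced basis, so the two generating sets span the same ideal.
The same test decides containment: I ⊆ J iff every generator of I reduces to 0 modulo a Gröbner basis of J.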